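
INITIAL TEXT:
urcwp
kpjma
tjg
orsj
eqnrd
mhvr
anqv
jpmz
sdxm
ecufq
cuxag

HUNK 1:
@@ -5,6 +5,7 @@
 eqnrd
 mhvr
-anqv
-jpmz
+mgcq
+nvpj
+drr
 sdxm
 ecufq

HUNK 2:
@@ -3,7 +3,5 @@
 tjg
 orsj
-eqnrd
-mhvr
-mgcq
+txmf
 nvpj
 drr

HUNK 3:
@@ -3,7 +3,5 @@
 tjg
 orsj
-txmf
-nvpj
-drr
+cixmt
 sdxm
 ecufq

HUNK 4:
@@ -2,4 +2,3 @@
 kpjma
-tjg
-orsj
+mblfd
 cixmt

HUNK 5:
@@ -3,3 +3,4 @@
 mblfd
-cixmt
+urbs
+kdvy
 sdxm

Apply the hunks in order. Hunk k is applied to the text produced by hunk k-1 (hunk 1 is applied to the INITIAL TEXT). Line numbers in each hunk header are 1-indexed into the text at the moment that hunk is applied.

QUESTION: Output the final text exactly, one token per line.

Answer: urcwp
kpjma
mblfd
urbs
kdvy
sdxm
ecufq
cuxag

Derivation:
Hunk 1: at line 5 remove [anqv,jpmz] add [mgcq,nvpj,drr] -> 12 lines: urcwp kpjma tjg orsj eqnrd mhvr mgcq nvpj drr sdxm ecufq cuxag
Hunk 2: at line 3 remove [eqnrd,mhvr,mgcq] add [txmf] -> 10 lines: urcwp kpjma tjg orsj txmf nvpj drr sdxm ecufq cuxag
Hunk 3: at line 3 remove [txmf,nvpj,drr] add [cixmt] -> 8 lines: urcwp kpjma tjg orsj cixmt sdxm ecufq cuxag
Hunk 4: at line 2 remove [tjg,orsj] add [mblfd] -> 7 lines: urcwp kpjma mblfd cixmt sdxm ecufq cuxag
Hunk 5: at line 3 remove [cixmt] add [urbs,kdvy] -> 8 lines: urcwp kpjma mblfd urbs kdvy sdxm ecufq cuxag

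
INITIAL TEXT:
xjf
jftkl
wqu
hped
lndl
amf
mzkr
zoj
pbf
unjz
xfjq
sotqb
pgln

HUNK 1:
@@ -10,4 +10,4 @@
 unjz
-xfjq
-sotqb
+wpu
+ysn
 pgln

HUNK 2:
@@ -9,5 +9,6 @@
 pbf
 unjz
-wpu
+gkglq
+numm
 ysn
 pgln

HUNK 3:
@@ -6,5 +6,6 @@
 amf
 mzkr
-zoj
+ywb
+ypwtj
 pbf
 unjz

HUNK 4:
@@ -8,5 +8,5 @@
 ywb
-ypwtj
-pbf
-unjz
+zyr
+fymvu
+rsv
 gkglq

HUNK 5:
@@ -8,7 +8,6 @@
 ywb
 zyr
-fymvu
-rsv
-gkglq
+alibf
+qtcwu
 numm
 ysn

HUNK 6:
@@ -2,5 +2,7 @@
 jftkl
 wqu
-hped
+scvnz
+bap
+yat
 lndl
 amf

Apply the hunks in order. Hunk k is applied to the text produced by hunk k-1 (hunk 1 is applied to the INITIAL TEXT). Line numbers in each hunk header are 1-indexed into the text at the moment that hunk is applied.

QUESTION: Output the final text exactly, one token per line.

Hunk 1: at line 10 remove [xfjq,sotqb] add [wpu,ysn] -> 13 lines: xjf jftkl wqu hped lndl amf mzkr zoj pbf unjz wpu ysn pgln
Hunk 2: at line 9 remove [wpu] add [gkglq,numm] -> 14 lines: xjf jftkl wqu hped lndl amf mzkr zoj pbf unjz gkglq numm ysn pgln
Hunk 3: at line 6 remove [zoj] add [ywb,ypwtj] -> 15 lines: xjf jftkl wqu hped lndl amf mzkr ywb ypwtj pbf unjz gkglq numm ysn pgln
Hunk 4: at line 8 remove [ypwtj,pbf,unjz] add [zyr,fymvu,rsv] -> 15 lines: xjf jftkl wqu hped lndl amf mzkr ywb zyr fymvu rsv gkglq numm ysn pgln
Hunk 5: at line 8 remove [fymvu,rsv,gkglq] add [alibf,qtcwu] -> 14 lines: xjf jftkl wqu hped lndl amf mzkr ywb zyr alibf qtcwu numm ysn pgln
Hunk 6: at line 2 remove [hped] add [scvnz,bap,yat] -> 16 lines: xjf jftkl wqu scvnz bap yat lndl amf mzkr ywb zyr alibf qtcwu numm ysn pgln

Answer: xjf
jftkl
wqu
scvnz
bap
yat
lndl
amf
mzkr
ywb
zyr
alibf
qtcwu
numm
ysn
pgln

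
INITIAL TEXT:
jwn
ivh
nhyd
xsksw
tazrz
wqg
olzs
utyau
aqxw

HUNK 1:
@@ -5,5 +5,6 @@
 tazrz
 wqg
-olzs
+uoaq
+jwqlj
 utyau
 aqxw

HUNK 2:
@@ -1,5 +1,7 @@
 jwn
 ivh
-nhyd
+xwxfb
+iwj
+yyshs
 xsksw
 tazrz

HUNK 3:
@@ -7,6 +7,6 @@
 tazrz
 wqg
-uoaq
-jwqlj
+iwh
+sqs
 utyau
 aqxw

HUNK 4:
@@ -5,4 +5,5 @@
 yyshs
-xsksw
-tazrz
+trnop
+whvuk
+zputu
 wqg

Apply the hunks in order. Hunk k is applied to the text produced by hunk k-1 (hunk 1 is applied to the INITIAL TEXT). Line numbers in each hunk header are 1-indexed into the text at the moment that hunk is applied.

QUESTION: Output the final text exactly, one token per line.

Answer: jwn
ivh
xwxfb
iwj
yyshs
trnop
whvuk
zputu
wqg
iwh
sqs
utyau
aqxw

Derivation:
Hunk 1: at line 5 remove [olzs] add [uoaq,jwqlj] -> 10 lines: jwn ivh nhyd xsksw tazrz wqg uoaq jwqlj utyau aqxw
Hunk 2: at line 1 remove [nhyd] add [xwxfb,iwj,yyshs] -> 12 lines: jwn ivh xwxfb iwj yyshs xsksw tazrz wqg uoaq jwqlj utyau aqxw
Hunk 3: at line 7 remove [uoaq,jwqlj] add [iwh,sqs] -> 12 lines: jwn ivh xwxfb iwj yyshs xsksw tazrz wqg iwh sqs utyau aqxw
Hunk 4: at line 5 remove [xsksw,tazrz] add [trnop,whvuk,zputu] -> 13 lines: jwn ivh xwxfb iwj yyshs trnop whvuk zputu wqg iwh sqs utyau aqxw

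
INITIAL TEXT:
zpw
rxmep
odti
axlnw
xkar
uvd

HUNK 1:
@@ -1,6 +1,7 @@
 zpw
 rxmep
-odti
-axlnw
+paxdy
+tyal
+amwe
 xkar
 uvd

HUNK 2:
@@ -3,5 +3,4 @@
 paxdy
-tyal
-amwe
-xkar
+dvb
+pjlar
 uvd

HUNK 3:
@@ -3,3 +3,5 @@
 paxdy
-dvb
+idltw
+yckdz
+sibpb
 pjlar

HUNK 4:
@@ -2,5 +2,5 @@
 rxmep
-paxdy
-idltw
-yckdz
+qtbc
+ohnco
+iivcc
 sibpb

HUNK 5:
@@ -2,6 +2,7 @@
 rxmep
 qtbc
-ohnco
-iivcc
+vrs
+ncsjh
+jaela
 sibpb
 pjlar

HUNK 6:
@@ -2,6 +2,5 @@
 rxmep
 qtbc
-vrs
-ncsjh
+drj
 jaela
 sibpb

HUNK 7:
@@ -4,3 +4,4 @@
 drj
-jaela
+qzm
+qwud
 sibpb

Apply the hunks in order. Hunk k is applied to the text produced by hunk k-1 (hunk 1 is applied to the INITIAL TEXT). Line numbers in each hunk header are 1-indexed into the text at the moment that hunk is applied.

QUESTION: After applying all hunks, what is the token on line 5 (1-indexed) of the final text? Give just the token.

Hunk 1: at line 1 remove [odti,axlnw] add [paxdy,tyal,amwe] -> 7 lines: zpw rxmep paxdy tyal amwe xkar uvd
Hunk 2: at line 3 remove [tyal,amwe,xkar] add [dvb,pjlar] -> 6 lines: zpw rxmep paxdy dvb pjlar uvd
Hunk 3: at line 3 remove [dvb] add [idltw,yckdz,sibpb] -> 8 lines: zpw rxmep paxdy idltw yckdz sibpb pjlar uvd
Hunk 4: at line 2 remove [paxdy,idltw,yckdz] add [qtbc,ohnco,iivcc] -> 8 lines: zpw rxmep qtbc ohnco iivcc sibpb pjlar uvd
Hunk 5: at line 2 remove [ohnco,iivcc] add [vrs,ncsjh,jaela] -> 9 lines: zpw rxmep qtbc vrs ncsjh jaela sibpb pjlar uvd
Hunk 6: at line 2 remove [vrs,ncsjh] add [drj] -> 8 lines: zpw rxmep qtbc drj jaela sibpb pjlar uvd
Hunk 7: at line 4 remove [jaela] add [qzm,qwud] -> 9 lines: zpw rxmep qtbc drj qzm qwud sibpb pjlar uvd
Final line 5: qzm

Answer: qzm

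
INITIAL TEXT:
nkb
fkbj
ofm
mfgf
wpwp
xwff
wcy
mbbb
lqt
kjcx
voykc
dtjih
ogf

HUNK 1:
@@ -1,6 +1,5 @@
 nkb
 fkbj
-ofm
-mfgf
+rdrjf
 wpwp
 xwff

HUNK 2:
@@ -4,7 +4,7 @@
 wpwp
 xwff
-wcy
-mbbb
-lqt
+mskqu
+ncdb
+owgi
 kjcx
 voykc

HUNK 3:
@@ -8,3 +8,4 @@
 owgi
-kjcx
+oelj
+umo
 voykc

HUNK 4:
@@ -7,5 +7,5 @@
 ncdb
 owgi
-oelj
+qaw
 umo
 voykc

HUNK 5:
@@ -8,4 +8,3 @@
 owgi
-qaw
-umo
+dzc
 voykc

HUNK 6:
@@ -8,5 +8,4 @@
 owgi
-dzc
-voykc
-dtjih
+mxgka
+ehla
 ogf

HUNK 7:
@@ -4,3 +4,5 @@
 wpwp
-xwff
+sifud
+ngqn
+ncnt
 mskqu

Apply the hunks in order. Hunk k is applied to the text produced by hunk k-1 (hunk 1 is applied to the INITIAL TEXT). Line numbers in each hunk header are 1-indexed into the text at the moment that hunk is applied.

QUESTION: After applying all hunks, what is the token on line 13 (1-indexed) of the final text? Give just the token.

Hunk 1: at line 1 remove [ofm,mfgf] add [rdrjf] -> 12 lines: nkb fkbj rdrjf wpwp xwff wcy mbbb lqt kjcx voykc dtjih ogf
Hunk 2: at line 4 remove [wcy,mbbb,lqt] add [mskqu,ncdb,owgi] -> 12 lines: nkb fkbj rdrjf wpwp xwff mskqu ncdb owgi kjcx voykc dtjih ogf
Hunk 3: at line 8 remove [kjcx] add [oelj,umo] -> 13 lines: nkb fkbj rdrjf wpwp xwff mskqu ncdb owgi oelj umo voykc dtjih ogf
Hunk 4: at line 7 remove [oelj] add [qaw] -> 13 lines: nkb fkbj rdrjf wpwp xwff mskqu ncdb owgi qaw umo voykc dtjih ogf
Hunk 5: at line 8 remove [qaw,umo] add [dzc] -> 12 lines: nkb fkbj rdrjf wpwp xwff mskqu ncdb owgi dzc voykc dtjih ogf
Hunk 6: at line 8 remove [dzc,voykc,dtjih] add [mxgka,ehla] -> 11 lines: nkb fkbj rdrjf wpwp xwff mskqu ncdb owgi mxgka ehla ogf
Hunk 7: at line 4 remove [xwff] add [sifud,ngqn,ncnt] -> 13 lines: nkb fkbj rdrjf wpwp sifud ngqn ncnt mskqu ncdb owgi mxgka ehla ogf
Final line 13: ogf

Answer: ogf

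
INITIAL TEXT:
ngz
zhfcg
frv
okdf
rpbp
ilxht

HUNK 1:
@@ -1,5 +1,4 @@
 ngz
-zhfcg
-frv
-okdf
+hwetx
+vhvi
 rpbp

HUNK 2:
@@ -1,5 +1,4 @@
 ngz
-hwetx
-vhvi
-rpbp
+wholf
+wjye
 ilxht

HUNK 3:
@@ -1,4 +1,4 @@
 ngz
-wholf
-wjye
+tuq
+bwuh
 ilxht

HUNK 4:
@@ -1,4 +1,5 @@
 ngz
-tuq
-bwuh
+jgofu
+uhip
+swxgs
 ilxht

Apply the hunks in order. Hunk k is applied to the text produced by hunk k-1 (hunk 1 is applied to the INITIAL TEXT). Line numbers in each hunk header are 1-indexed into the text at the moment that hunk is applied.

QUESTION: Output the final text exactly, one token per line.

Hunk 1: at line 1 remove [zhfcg,frv,okdf] add [hwetx,vhvi] -> 5 lines: ngz hwetx vhvi rpbp ilxht
Hunk 2: at line 1 remove [hwetx,vhvi,rpbp] add [wholf,wjye] -> 4 lines: ngz wholf wjye ilxht
Hunk 3: at line 1 remove [wholf,wjye] add [tuq,bwuh] -> 4 lines: ngz tuq bwuh ilxht
Hunk 4: at line 1 remove [tuq,bwuh] add [jgofu,uhip,swxgs] -> 5 lines: ngz jgofu uhip swxgs ilxht

Answer: ngz
jgofu
uhip
swxgs
ilxht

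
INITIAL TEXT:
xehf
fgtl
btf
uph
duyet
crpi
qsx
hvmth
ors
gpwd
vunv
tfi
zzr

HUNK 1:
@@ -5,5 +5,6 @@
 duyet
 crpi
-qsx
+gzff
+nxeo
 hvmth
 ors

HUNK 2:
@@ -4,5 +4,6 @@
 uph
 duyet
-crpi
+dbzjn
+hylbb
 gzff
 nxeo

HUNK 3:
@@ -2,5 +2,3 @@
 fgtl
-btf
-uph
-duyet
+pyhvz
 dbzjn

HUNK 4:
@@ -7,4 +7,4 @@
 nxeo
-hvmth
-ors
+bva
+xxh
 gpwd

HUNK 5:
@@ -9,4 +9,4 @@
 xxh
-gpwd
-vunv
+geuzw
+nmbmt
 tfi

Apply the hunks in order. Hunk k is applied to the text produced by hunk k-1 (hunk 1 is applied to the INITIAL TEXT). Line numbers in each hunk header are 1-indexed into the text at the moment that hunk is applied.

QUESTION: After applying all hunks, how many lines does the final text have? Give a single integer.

Answer: 13

Derivation:
Hunk 1: at line 5 remove [qsx] add [gzff,nxeo] -> 14 lines: xehf fgtl btf uph duyet crpi gzff nxeo hvmth ors gpwd vunv tfi zzr
Hunk 2: at line 4 remove [crpi] add [dbzjn,hylbb] -> 15 lines: xehf fgtl btf uph duyet dbzjn hylbb gzff nxeo hvmth ors gpwd vunv tfi zzr
Hunk 3: at line 2 remove [btf,uph,duyet] add [pyhvz] -> 13 lines: xehf fgtl pyhvz dbzjn hylbb gzff nxeo hvmth ors gpwd vunv tfi zzr
Hunk 4: at line 7 remove [hvmth,ors] add [bva,xxh] -> 13 lines: xehf fgtl pyhvz dbzjn hylbb gzff nxeo bva xxh gpwd vunv tfi zzr
Hunk 5: at line 9 remove [gpwd,vunv] add [geuzw,nmbmt] -> 13 lines: xehf fgtl pyhvz dbzjn hylbb gzff nxeo bva xxh geuzw nmbmt tfi zzr
Final line count: 13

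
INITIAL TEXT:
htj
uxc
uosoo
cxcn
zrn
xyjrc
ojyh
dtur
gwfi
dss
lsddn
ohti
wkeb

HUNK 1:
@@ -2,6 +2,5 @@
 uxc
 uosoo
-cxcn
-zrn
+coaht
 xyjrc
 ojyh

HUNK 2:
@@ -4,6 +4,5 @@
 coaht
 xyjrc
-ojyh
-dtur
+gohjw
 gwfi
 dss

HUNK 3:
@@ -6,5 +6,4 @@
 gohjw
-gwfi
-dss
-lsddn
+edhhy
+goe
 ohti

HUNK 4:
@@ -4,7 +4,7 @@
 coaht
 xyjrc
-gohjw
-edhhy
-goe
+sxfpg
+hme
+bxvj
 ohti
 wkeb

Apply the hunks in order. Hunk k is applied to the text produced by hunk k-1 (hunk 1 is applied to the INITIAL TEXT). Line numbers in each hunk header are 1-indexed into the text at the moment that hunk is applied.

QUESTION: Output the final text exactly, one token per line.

Answer: htj
uxc
uosoo
coaht
xyjrc
sxfpg
hme
bxvj
ohti
wkeb

Derivation:
Hunk 1: at line 2 remove [cxcn,zrn] add [coaht] -> 12 lines: htj uxc uosoo coaht xyjrc ojyh dtur gwfi dss lsddn ohti wkeb
Hunk 2: at line 4 remove [ojyh,dtur] add [gohjw] -> 11 lines: htj uxc uosoo coaht xyjrc gohjw gwfi dss lsddn ohti wkeb
Hunk 3: at line 6 remove [gwfi,dss,lsddn] add [edhhy,goe] -> 10 lines: htj uxc uosoo coaht xyjrc gohjw edhhy goe ohti wkeb
Hunk 4: at line 4 remove [gohjw,edhhy,goe] add [sxfpg,hme,bxvj] -> 10 lines: htj uxc uosoo coaht xyjrc sxfpg hme bxvj ohti wkeb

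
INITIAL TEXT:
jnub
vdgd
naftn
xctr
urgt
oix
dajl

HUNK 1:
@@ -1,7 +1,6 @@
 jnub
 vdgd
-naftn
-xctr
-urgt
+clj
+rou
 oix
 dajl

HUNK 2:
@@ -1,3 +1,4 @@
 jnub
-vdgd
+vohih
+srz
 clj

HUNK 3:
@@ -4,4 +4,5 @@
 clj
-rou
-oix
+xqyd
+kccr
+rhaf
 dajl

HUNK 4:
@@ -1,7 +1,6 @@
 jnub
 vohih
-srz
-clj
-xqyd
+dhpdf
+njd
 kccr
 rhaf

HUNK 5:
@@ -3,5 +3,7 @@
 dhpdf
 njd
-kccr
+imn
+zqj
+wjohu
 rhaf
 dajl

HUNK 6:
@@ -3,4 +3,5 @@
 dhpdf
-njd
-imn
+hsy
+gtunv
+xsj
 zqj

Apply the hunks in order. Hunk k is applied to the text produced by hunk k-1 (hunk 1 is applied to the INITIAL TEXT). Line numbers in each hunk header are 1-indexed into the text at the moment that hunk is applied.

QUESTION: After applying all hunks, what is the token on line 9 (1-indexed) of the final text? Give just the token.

Hunk 1: at line 1 remove [naftn,xctr,urgt] add [clj,rou] -> 6 lines: jnub vdgd clj rou oix dajl
Hunk 2: at line 1 remove [vdgd] add [vohih,srz] -> 7 lines: jnub vohih srz clj rou oix dajl
Hunk 3: at line 4 remove [rou,oix] add [xqyd,kccr,rhaf] -> 8 lines: jnub vohih srz clj xqyd kccr rhaf dajl
Hunk 4: at line 1 remove [srz,clj,xqyd] add [dhpdf,njd] -> 7 lines: jnub vohih dhpdf njd kccr rhaf dajl
Hunk 5: at line 3 remove [kccr] add [imn,zqj,wjohu] -> 9 lines: jnub vohih dhpdf njd imn zqj wjohu rhaf dajl
Hunk 6: at line 3 remove [njd,imn] add [hsy,gtunv,xsj] -> 10 lines: jnub vohih dhpdf hsy gtunv xsj zqj wjohu rhaf dajl
Final line 9: rhaf

Answer: rhaf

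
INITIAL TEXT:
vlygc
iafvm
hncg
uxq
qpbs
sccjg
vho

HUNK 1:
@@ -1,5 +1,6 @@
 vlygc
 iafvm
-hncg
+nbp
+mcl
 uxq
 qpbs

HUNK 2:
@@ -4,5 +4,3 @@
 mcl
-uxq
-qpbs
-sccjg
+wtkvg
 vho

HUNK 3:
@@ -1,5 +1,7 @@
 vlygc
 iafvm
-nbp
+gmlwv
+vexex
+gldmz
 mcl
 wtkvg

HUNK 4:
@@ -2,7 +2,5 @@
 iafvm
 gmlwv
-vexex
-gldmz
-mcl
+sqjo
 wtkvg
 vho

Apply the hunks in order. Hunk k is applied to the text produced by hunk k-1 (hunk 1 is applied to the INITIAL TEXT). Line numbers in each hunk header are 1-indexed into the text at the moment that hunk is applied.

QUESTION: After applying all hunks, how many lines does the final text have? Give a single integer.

Hunk 1: at line 1 remove [hncg] add [nbp,mcl] -> 8 lines: vlygc iafvm nbp mcl uxq qpbs sccjg vho
Hunk 2: at line 4 remove [uxq,qpbs,sccjg] add [wtkvg] -> 6 lines: vlygc iafvm nbp mcl wtkvg vho
Hunk 3: at line 1 remove [nbp] add [gmlwv,vexex,gldmz] -> 8 lines: vlygc iafvm gmlwv vexex gldmz mcl wtkvg vho
Hunk 4: at line 2 remove [vexex,gldmz,mcl] add [sqjo] -> 6 lines: vlygc iafvm gmlwv sqjo wtkvg vho
Final line count: 6

Answer: 6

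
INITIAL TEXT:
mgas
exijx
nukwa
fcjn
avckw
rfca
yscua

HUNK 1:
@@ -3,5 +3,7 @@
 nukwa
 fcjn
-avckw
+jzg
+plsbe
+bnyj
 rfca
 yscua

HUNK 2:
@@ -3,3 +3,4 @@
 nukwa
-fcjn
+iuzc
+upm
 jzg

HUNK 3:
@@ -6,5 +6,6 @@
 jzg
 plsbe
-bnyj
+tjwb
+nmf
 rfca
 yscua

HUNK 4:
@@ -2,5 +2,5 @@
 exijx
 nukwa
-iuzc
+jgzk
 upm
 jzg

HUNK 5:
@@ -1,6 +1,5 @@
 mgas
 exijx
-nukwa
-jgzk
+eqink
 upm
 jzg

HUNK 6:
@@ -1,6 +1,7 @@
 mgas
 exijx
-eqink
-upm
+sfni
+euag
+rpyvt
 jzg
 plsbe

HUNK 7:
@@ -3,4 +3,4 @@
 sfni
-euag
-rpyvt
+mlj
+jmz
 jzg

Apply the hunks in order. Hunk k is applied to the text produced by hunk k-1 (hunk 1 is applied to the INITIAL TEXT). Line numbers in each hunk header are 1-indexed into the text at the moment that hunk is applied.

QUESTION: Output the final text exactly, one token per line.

Hunk 1: at line 3 remove [avckw] add [jzg,plsbe,bnyj] -> 9 lines: mgas exijx nukwa fcjn jzg plsbe bnyj rfca yscua
Hunk 2: at line 3 remove [fcjn] add [iuzc,upm] -> 10 lines: mgas exijx nukwa iuzc upm jzg plsbe bnyj rfca yscua
Hunk 3: at line 6 remove [bnyj] add [tjwb,nmf] -> 11 lines: mgas exijx nukwa iuzc upm jzg plsbe tjwb nmf rfca yscua
Hunk 4: at line 2 remove [iuzc] add [jgzk] -> 11 lines: mgas exijx nukwa jgzk upm jzg plsbe tjwb nmf rfca yscua
Hunk 5: at line 1 remove [nukwa,jgzk] add [eqink] -> 10 lines: mgas exijx eqink upm jzg plsbe tjwb nmf rfca yscua
Hunk 6: at line 1 remove [eqink,upm] add [sfni,euag,rpyvt] -> 11 lines: mgas exijx sfni euag rpyvt jzg plsbe tjwb nmf rfca yscua
Hunk 7: at line 3 remove [euag,rpyvt] add [mlj,jmz] -> 11 lines: mgas exijx sfni mlj jmz jzg plsbe tjwb nmf rfca yscua

Answer: mgas
exijx
sfni
mlj
jmz
jzg
plsbe
tjwb
nmf
rfca
yscua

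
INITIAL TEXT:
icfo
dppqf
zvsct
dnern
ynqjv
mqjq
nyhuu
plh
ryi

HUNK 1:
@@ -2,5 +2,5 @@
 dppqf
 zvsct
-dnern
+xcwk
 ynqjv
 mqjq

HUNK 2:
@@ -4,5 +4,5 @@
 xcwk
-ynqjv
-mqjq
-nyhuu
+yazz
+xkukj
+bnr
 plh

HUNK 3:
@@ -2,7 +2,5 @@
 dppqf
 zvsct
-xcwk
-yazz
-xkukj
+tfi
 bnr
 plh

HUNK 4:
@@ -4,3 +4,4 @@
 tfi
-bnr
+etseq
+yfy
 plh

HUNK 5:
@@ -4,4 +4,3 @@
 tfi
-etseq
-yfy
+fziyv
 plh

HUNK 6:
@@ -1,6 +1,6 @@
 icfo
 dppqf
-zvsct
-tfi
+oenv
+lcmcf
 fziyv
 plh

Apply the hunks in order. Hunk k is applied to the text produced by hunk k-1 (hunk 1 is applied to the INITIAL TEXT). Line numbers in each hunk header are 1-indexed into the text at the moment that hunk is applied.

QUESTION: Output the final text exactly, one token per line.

Answer: icfo
dppqf
oenv
lcmcf
fziyv
plh
ryi

Derivation:
Hunk 1: at line 2 remove [dnern] add [xcwk] -> 9 lines: icfo dppqf zvsct xcwk ynqjv mqjq nyhuu plh ryi
Hunk 2: at line 4 remove [ynqjv,mqjq,nyhuu] add [yazz,xkukj,bnr] -> 9 lines: icfo dppqf zvsct xcwk yazz xkukj bnr plh ryi
Hunk 3: at line 2 remove [xcwk,yazz,xkukj] add [tfi] -> 7 lines: icfo dppqf zvsct tfi bnr plh ryi
Hunk 4: at line 4 remove [bnr] add [etseq,yfy] -> 8 lines: icfo dppqf zvsct tfi etseq yfy plh ryi
Hunk 5: at line 4 remove [etseq,yfy] add [fziyv] -> 7 lines: icfo dppqf zvsct tfi fziyv plh ryi
Hunk 6: at line 1 remove [zvsct,tfi] add [oenv,lcmcf] -> 7 lines: icfo dppqf oenv lcmcf fziyv plh ryi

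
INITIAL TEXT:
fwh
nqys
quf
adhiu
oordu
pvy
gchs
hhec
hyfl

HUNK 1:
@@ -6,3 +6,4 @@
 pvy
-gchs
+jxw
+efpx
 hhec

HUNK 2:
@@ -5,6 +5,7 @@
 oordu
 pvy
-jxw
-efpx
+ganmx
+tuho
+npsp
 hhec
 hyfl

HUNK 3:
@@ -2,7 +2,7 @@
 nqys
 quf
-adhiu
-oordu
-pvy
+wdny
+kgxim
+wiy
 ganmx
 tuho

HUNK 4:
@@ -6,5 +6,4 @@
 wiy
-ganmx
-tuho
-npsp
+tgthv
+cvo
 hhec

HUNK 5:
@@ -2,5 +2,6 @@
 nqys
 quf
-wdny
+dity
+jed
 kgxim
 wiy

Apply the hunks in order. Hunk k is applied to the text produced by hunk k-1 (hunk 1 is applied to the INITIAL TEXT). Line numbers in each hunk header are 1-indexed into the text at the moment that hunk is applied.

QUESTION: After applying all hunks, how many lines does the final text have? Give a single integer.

Hunk 1: at line 6 remove [gchs] add [jxw,efpx] -> 10 lines: fwh nqys quf adhiu oordu pvy jxw efpx hhec hyfl
Hunk 2: at line 5 remove [jxw,efpx] add [ganmx,tuho,npsp] -> 11 lines: fwh nqys quf adhiu oordu pvy ganmx tuho npsp hhec hyfl
Hunk 3: at line 2 remove [adhiu,oordu,pvy] add [wdny,kgxim,wiy] -> 11 lines: fwh nqys quf wdny kgxim wiy ganmx tuho npsp hhec hyfl
Hunk 4: at line 6 remove [ganmx,tuho,npsp] add [tgthv,cvo] -> 10 lines: fwh nqys quf wdny kgxim wiy tgthv cvo hhec hyfl
Hunk 5: at line 2 remove [wdny] add [dity,jed] -> 11 lines: fwh nqys quf dity jed kgxim wiy tgthv cvo hhec hyfl
Final line count: 11

Answer: 11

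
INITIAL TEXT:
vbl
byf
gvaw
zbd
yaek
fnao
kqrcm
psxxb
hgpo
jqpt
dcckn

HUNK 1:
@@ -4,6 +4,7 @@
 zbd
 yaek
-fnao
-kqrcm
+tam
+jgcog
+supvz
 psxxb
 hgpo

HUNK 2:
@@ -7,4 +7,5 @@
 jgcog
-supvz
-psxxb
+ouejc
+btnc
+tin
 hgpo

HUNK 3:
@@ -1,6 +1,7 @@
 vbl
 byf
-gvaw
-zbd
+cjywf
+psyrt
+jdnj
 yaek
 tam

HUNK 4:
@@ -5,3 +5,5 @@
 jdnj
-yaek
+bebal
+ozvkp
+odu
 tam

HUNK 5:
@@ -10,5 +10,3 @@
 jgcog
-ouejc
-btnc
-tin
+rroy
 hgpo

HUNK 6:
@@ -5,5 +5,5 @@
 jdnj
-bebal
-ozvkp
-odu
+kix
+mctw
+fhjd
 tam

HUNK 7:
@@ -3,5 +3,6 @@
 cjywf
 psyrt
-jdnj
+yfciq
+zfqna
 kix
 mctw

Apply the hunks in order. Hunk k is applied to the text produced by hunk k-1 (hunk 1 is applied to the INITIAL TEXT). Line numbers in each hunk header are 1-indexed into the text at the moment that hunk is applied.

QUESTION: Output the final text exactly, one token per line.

Hunk 1: at line 4 remove [fnao,kqrcm] add [tam,jgcog,supvz] -> 12 lines: vbl byf gvaw zbd yaek tam jgcog supvz psxxb hgpo jqpt dcckn
Hunk 2: at line 7 remove [supvz,psxxb] add [ouejc,btnc,tin] -> 13 lines: vbl byf gvaw zbd yaek tam jgcog ouejc btnc tin hgpo jqpt dcckn
Hunk 3: at line 1 remove [gvaw,zbd] add [cjywf,psyrt,jdnj] -> 14 lines: vbl byf cjywf psyrt jdnj yaek tam jgcog ouejc btnc tin hgpo jqpt dcckn
Hunk 4: at line 5 remove [yaek] add [bebal,ozvkp,odu] -> 16 lines: vbl byf cjywf psyrt jdnj bebal ozvkp odu tam jgcog ouejc btnc tin hgpo jqpt dcckn
Hunk 5: at line 10 remove [ouejc,btnc,tin] add [rroy] -> 14 lines: vbl byf cjywf psyrt jdnj bebal ozvkp odu tam jgcog rroy hgpo jqpt dcckn
Hunk 6: at line 5 remove [bebal,ozvkp,odu] add [kix,mctw,fhjd] -> 14 lines: vbl byf cjywf psyrt jdnj kix mctw fhjd tam jgcog rroy hgpo jqpt dcckn
Hunk 7: at line 3 remove [jdnj] add [yfciq,zfqna] -> 15 lines: vbl byf cjywf psyrt yfciq zfqna kix mctw fhjd tam jgcog rroy hgpo jqpt dcckn

Answer: vbl
byf
cjywf
psyrt
yfciq
zfqna
kix
mctw
fhjd
tam
jgcog
rroy
hgpo
jqpt
dcckn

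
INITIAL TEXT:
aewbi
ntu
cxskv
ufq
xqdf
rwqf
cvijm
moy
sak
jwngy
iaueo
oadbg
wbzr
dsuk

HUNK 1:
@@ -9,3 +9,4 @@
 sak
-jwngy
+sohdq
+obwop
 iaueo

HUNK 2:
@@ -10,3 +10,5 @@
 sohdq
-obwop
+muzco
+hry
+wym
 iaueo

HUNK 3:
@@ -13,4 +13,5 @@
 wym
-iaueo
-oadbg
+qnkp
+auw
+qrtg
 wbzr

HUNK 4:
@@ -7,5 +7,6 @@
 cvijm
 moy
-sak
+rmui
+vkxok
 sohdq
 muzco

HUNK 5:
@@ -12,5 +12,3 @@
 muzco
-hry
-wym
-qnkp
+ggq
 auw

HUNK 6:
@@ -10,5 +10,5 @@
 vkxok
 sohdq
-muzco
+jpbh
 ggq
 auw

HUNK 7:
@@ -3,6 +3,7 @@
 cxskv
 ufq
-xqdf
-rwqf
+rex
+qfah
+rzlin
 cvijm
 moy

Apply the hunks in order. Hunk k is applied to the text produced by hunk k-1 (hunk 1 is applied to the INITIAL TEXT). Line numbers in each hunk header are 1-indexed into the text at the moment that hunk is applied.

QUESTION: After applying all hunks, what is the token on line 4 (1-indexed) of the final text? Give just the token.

Answer: ufq

Derivation:
Hunk 1: at line 9 remove [jwngy] add [sohdq,obwop] -> 15 lines: aewbi ntu cxskv ufq xqdf rwqf cvijm moy sak sohdq obwop iaueo oadbg wbzr dsuk
Hunk 2: at line 10 remove [obwop] add [muzco,hry,wym] -> 17 lines: aewbi ntu cxskv ufq xqdf rwqf cvijm moy sak sohdq muzco hry wym iaueo oadbg wbzr dsuk
Hunk 3: at line 13 remove [iaueo,oadbg] add [qnkp,auw,qrtg] -> 18 lines: aewbi ntu cxskv ufq xqdf rwqf cvijm moy sak sohdq muzco hry wym qnkp auw qrtg wbzr dsuk
Hunk 4: at line 7 remove [sak] add [rmui,vkxok] -> 19 lines: aewbi ntu cxskv ufq xqdf rwqf cvijm moy rmui vkxok sohdq muzco hry wym qnkp auw qrtg wbzr dsuk
Hunk 5: at line 12 remove [hry,wym,qnkp] add [ggq] -> 17 lines: aewbi ntu cxskv ufq xqdf rwqf cvijm moy rmui vkxok sohdq muzco ggq auw qrtg wbzr dsuk
Hunk 6: at line 10 remove [muzco] add [jpbh] -> 17 lines: aewbi ntu cxskv ufq xqdf rwqf cvijm moy rmui vkxok sohdq jpbh ggq auw qrtg wbzr dsuk
Hunk 7: at line 3 remove [xqdf,rwqf] add [rex,qfah,rzlin] -> 18 lines: aewbi ntu cxskv ufq rex qfah rzlin cvijm moy rmui vkxok sohdq jpbh ggq auw qrtg wbzr dsuk
Final line 4: ufq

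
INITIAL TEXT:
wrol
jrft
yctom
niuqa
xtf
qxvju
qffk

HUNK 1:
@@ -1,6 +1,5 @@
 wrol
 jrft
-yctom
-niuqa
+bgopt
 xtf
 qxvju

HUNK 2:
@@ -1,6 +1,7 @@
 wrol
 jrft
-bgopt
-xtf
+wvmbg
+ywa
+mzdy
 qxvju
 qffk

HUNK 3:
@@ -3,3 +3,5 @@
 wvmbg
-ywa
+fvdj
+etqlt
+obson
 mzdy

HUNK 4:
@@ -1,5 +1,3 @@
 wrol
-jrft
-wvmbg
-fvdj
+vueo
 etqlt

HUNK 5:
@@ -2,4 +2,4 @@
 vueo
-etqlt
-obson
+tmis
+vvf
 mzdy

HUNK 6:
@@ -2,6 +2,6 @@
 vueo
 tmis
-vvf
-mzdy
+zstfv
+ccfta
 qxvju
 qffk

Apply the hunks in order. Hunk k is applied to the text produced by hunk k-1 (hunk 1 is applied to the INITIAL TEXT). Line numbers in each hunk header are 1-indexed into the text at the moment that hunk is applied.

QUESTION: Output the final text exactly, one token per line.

Answer: wrol
vueo
tmis
zstfv
ccfta
qxvju
qffk

Derivation:
Hunk 1: at line 1 remove [yctom,niuqa] add [bgopt] -> 6 lines: wrol jrft bgopt xtf qxvju qffk
Hunk 2: at line 1 remove [bgopt,xtf] add [wvmbg,ywa,mzdy] -> 7 lines: wrol jrft wvmbg ywa mzdy qxvju qffk
Hunk 3: at line 3 remove [ywa] add [fvdj,etqlt,obson] -> 9 lines: wrol jrft wvmbg fvdj etqlt obson mzdy qxvju qffk
Hunk 4: at line 1 remove [jrft,wvmbg,fvdj] add [vueo] -> 7 lines: wrol vueo etqlt obson mzdy qxvju qffk
Hunk 5: at line 2 remove [etqlt,obson] add [tmis,vvf] -> 7 lines: wrol vueo tmis vvf mzdy qxvju qffk
Hunk 6: at line 2 remove [vvf,mzdy] add [zstfv,ccfta] -> 7 lines: wrol vueo tmis zstfv ccfta qxvju qffk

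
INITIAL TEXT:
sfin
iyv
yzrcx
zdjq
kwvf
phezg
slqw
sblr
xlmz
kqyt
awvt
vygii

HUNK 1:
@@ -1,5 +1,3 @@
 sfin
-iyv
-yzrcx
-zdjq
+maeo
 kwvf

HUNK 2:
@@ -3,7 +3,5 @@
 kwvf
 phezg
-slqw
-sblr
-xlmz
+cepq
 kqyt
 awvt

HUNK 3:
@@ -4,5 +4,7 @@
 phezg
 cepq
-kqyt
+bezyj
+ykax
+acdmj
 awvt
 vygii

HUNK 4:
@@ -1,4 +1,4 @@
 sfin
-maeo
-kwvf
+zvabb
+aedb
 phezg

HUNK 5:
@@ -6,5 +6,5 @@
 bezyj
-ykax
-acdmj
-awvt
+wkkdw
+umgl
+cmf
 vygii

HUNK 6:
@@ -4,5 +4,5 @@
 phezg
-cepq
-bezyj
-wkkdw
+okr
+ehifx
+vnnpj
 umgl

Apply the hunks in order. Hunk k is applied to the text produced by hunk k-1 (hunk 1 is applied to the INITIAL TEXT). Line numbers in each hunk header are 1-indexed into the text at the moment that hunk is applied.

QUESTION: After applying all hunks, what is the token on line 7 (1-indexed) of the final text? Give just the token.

Answer: vnnpj

Derivation:
Hunk 1: at line 1 remove [iyv,yzrcx,zdjq] add [maeo] -> 10 lines: sfin maeo kwvf phezg slqw sblr xlmz kqyt awvt vygii
Hunk 2: at line 3 remove [slqw,sblr,xlmz] add [cepq] -> 8 lines: sfin maeo kwvf phezg cepq kqyt awvt vygii
Hunk 3: at line 4 remove [kqyt] add [bezyj,ykax,acdmj] -> 10 lines: sfin maeo kwvf phezg cepq bezyj ykax acdmj awvt vygii
Hunk 4: at line 1 remove [maeo,kwvf] add [zvabb,aedb] -> 10 lines: sfin zvabb aedb phezg cepq bezyj ykax acdmj awvt vygii
Hunk 5: at line 6 remove [ykax,acdmj,awvt] add [wkkdw,umgl,cmf] -> 10 lines: sfin zvabb aedb phezg cepq bezyj wkkdw umgl cmf vygii
Hunk 6: at line 4 remove [cepq,bezyj,wkkdw] add [okr,ehifx,vnnpj] -> 10 lines: sfin zvabb aedb phezg okr ehifx vnnpj umgl cmf vygii
Final line 7: vnnpj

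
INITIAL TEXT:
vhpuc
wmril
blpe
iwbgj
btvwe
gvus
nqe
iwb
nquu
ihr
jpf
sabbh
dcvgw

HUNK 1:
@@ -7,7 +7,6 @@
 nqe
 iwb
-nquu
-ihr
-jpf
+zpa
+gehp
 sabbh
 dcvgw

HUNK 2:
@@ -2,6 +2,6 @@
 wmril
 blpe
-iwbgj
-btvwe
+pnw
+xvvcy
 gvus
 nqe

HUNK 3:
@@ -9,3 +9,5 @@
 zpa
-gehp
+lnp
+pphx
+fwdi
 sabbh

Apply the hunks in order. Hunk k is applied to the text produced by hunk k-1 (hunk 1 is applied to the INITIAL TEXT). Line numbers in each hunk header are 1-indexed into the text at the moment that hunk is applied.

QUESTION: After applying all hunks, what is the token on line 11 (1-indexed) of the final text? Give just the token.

Answer: pphx

Derivation:
Hunk 1: at line 7 remove [nquu,ihr,jpf] add [zpa,gehp] -> 12 lines: vhpuc wmril blpe iwbgj btvwe gvus nqe iwb zpa gehp sabbh dcvgw
Hunk 2: at line 2 remove [iwbgj,btvwe] add [pnw,xvvcy] -> 12 lines: vhpuc wmril blpe pnw xvvcy gvus nqe iwb zpa gehp sabbh dcvgw
Hunk 3: at line 9 remove [gehp] add [lnp,pphx,fwdi] -> 14 lines: vhpuc wmril blpe pnw xvvcy gvus nqe iwb zpa lnp pphx fwdi sabbh dcvgw
Final line 11: pphx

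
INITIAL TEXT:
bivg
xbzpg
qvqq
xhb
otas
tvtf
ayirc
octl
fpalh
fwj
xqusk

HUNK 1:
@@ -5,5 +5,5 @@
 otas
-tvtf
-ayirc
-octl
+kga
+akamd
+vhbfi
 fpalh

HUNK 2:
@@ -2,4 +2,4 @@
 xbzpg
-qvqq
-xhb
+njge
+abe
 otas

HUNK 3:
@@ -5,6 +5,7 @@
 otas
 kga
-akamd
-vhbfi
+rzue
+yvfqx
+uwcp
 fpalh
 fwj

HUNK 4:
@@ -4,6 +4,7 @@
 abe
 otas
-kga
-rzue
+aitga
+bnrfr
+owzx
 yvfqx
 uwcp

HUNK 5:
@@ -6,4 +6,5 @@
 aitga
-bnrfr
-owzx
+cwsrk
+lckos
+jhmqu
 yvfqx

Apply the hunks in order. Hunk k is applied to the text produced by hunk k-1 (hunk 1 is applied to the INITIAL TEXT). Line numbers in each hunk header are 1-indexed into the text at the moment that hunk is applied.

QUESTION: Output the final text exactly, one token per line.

Answer: bivg
xbzpg
njge
abe
otas
aitga
cwsrk
lckos
jhmqu
yvfqx
uwcp
fpalh
fwj
xqusk

Derivation:
Hunk 1: at line 5 remove [tvtf,ayirc,octl] add [kga,akamd,vhbfi] -> 11 lines: bivg xbzpg qvqq xhb otas kga akamd vhbfi fpalh fwj xqusk
Hunk 2: at line 2 remove [qvqq,xhb] add [njge,abe] -> 11 lines: bivg xbzpg njge abe otas kga akamd vhbfi fpalh fwj xqusk
Hunk 3: at line 5 remove [akamd,vhbfi] add [rzue,yvfqx,uwcp] -> 12 lines: bivg xbzpg njge abe otas kga rzue yvfqx uwcp fpalh fwj xqusk
Hunk 4: at line 4 remove [kga,rzue] add [aitga,bnrfr,owzx] -> 13 lines: bivg xbzpg njge abe otas aitga bnrfr owzx yvfqx uwcp fpalh fwj xqusk
Hunk 5: at line 6 remove [bnrfr,owzx] add [cwsrk,lckos,jhmqu] -> 14 lines: bivg xbzpg njge abe otas aitga cwsrk lckos jhmqu yvfqx uwcp fpalh fwj xqusk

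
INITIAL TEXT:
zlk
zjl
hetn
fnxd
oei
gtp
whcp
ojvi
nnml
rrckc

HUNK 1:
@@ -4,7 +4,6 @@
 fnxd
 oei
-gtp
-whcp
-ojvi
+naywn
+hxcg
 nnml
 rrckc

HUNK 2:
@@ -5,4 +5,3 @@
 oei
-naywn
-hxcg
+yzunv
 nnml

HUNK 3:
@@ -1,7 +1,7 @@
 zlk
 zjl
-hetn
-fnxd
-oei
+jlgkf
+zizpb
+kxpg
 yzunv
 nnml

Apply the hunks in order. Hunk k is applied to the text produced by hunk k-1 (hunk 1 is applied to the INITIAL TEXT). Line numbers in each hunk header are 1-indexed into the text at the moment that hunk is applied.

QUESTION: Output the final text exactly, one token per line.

Hunk 1: at line 4 remove [gtp,whcp,ojvi] add [naywn,hxcg] -> 9 lines: zlk zjl hetn fnxd oei naywn hxcg nnml rrckc
Hunk 2: at line 5 remove [naywn,hxcg] add [yzunv] -> 8 lines: zlk zjl hetn fnxd oei yzunv nnml rrckc
Hunk 3: at line 1 remove [hetn,fnxd,oei] add [jlgkf,zizpb,kxpg] -> 8 lines: zlk zjl jlgkf zizpb kxpg yzunv nnml rrckc

Answer: zlk
zjl
jlgkf
zizpb
kxpg
yzunv
nnml
rrckc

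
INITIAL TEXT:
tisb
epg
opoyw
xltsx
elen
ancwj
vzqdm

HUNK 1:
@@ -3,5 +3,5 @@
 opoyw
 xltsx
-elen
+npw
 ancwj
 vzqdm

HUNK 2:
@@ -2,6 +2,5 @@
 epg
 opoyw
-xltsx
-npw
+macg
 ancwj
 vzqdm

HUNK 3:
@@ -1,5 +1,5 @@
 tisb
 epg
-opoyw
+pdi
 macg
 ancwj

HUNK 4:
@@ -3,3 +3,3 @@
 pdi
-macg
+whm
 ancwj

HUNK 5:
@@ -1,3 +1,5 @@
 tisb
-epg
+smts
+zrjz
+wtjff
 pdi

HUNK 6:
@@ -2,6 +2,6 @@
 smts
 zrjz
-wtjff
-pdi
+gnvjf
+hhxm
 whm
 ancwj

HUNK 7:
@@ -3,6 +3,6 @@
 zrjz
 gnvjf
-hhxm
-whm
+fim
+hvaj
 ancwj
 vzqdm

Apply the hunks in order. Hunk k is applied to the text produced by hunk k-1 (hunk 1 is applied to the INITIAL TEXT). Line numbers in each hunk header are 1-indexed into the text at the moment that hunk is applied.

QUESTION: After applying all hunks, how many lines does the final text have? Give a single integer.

Hunk 1: at line 3 remove [elen] add [npw] -> 7 lines: tisb epg opoyw xltsx npw ancwj vzqdm
Hunk 2: at line 2 remove [xltsx,npw] add [macg] -> 6 lines: tisb epg opoyw macg ancwj vzqdm
Hunk 3: at line 1 remove [opoyw] add [pdi] -> 6 lines: tisb epg pdi macg ancwj vzqdm
Hunk 4: at line 3 remove [macg] add [whm] -> 6 lines: tisb epg pdi whm ancwj vzqdm
Hunk 5: at line 1 remove [epg] add [smts,zrjz,wtjff] -> 8 lines: tisb smts zrjz wtjff pdi whm ancwj vzqdm
Hunk 6: at line 2 remove [wtjff,pdi] add [gnvjf,hhxm] -> 8 lines: tisb smts zrjz gnvjf hhxm whm ancwj vzqdm
Hunk 7: at line 3 remove [hhxm,whm] add [fim,hvaj] -> 8 lines: tisb smts zrjz gnvjf fim hvaj ancwj vzqdm
Final line count: 8

Answer: 8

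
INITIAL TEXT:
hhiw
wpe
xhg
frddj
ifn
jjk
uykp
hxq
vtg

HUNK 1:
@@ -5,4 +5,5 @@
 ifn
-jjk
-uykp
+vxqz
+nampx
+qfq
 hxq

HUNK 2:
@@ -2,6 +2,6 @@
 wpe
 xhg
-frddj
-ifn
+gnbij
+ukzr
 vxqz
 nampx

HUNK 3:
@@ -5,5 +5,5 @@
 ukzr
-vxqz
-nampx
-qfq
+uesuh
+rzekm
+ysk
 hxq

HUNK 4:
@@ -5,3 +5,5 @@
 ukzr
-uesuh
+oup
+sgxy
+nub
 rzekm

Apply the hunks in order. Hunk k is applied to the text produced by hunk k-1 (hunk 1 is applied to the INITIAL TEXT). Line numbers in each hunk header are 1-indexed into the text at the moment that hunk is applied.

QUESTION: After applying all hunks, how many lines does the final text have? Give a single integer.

Hunk 1: at line 5 remove [jjk,uykp] add [vxqz,nampx,qfq] -> 10 lines: hhiw wpe xhg frddj ifn vxqz nampx qfq hxq vtg
Hunk 2: at line 2 remove [frddj,ifn] add [gnbij,ukzr] -> 10 lines: hhiw wpe xhg gnbij ukzr vxqz nampx qfq hxq vtg
Hunk 3: at line 5 remove [vxqz,nampx,qfq] add [uesuh,rzekm,ysk] -> 10 lines: hhiw wpe xhg gnbij ukzr uesuh rzekm ysk hxq vtg
Hunk 4: at line 5 remove [uesuh] add [oup,sgxy,nub] -> 12 lines: hhiw wpe xhg gnbij ukzr oup sgxy nub rzekm ysk hxq vtg
Final line count: 12

Answer: 12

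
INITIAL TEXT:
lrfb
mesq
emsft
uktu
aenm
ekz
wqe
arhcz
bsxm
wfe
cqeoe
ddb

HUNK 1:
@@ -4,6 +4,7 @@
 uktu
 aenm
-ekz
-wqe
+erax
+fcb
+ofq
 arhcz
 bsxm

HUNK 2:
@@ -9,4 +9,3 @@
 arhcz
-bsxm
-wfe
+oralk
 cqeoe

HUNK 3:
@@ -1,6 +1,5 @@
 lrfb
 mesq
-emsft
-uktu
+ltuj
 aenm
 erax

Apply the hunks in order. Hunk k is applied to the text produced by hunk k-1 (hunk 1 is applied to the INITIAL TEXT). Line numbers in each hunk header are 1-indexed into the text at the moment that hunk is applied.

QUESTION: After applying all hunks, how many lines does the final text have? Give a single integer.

Answer: 11

Derivation:
Hunk 1: at line 4 remove [ekz,wqe] add [erax,fcb,ofq] -> 13 lines: lrfb mesq emsft uktu aenm erax fcb ofq arhcz bsxm wfe cqeoe ddb
Hunk 2: at line 9 remove [bsxm,wfe] add [oralk] -> 12 lines: lrfb mesq emsft uktu aenm erax fcb ofq arhcz oralk cqeoe ddb
Hunk 3: at line 1 remove [emsft,uktu] add [ltuj] -> 11 lines: lrfb mesq ltuj aenm erax fcb ofq arhcz oralk cqeoe ddb
Final line count: 11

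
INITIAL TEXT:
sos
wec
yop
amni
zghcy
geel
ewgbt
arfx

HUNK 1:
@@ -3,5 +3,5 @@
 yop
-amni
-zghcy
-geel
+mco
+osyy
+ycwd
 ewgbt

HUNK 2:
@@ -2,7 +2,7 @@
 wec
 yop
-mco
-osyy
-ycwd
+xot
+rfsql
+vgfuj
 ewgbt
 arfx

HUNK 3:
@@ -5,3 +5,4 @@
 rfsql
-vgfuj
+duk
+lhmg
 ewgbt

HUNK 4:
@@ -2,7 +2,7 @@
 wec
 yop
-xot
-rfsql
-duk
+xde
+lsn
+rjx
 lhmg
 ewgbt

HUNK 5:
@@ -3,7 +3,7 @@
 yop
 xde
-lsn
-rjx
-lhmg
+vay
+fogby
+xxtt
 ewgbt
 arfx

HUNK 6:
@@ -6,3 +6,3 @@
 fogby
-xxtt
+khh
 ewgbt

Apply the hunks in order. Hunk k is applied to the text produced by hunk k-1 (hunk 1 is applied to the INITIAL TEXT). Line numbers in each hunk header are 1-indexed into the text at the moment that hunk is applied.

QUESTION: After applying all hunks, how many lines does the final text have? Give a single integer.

Answer: 9

Derivation:
Hunk 1: at line 3 remove [amni,zghcy,geel] add [mco,osyy,ycwd] -> 8 lines: sos wec yop mco osyy ycwd ewgbt arfx
Hunk 2: at line 2 remove [mco,osyy,ycwd] add [xot,rfsql,vgfuj] -> 8 lines: sos wec yop xot rfsql vgfuj ewgbt arfx
Hunk 3: at line 5 remove [vgfuj] add [duk,lhmg] -> 9 lines: sos wec yop xot rfsql duk lhmg ewgbt arfx
Hunk 4: at line 2 remove [xot,rfsql,duk] add [xde,lsn,rjx] -> 9 lines: sos wec yop xde lsn rjx lhmg ewgbt arfx
Hunk 5: at line 3 remove [lsn,rjx,lhmg] add [vay,fogby,xxtt] -> 9 lines: sos wec yop xde vay fogby xxtt ewgbt arfx
Hunk 6: at line 6 remove [xxtt] add [khh] -> 9 lines: sos wec yop xde vay fogby khh ewgbt arfx
Final line count: 9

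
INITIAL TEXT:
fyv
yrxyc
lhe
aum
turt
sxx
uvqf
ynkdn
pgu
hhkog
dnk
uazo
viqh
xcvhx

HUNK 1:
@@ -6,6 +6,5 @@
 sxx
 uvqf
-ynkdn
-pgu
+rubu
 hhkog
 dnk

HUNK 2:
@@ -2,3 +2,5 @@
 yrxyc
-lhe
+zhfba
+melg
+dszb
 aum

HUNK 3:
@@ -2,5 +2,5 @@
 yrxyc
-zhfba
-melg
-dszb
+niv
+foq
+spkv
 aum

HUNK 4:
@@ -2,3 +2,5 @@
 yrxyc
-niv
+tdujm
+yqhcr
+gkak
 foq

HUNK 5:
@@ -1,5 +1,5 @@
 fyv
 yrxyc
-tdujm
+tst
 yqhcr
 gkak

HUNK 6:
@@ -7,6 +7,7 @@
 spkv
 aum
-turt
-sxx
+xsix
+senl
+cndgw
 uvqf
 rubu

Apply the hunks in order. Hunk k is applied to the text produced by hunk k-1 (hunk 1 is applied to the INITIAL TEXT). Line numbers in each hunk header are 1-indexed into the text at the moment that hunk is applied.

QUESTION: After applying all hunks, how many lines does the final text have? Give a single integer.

Hunk 1: at line 6 remove [ynkdn,pgu] add [rubu] -> 13 lines: fyv yrxyc lhe aum turt sxx uvqf rubu hhkog dnk uazo viqh xcvhx
Hunk 2: at line 2 remove [lhe] add [zhfba,melg,dszb] -> 15 lines: fyv yrxyc zhfba melg dszb aum turt sxx uvqf rubu hhkog dnk uazo viqh xcvhx
Hunk 3: at line 2 remove [zhfba,melg,dszb] add [niv,foq,spkv] -> 15 lines: fyv yrxyc niv foq spkv aum turt sxx uvqf rubu hhkog dnk uazo viqh xcvhx
Hunk 4: at line 2 remove [niv] add [tdujm,yqhcr,gkak] -> 17 lines: fyv yrxyc tdujm yqhcr gkak foq spkv aum turt sxx uvqf rubu hhkog dnk uazo viqh xcvhx
Hunk 5: at line 1 remove [tdujm] add [tst] -> 17 lines: fyv yrxyc tst yqhcr gkak foq spkv aum turt sxx uvqf rubu hhkog dnk uazo viqh xcvhx
Hunk 6: at line 7 remove [turt,sxx] add [xsix,senl,cndgw] -> 18 lines: fyv yrxyc tst yqhcr gkak foq spkv aum xsix senl cndgw uvqf rubu hhkog dnk uazo viqh xcvhx
Final line count: 18

Answer: 18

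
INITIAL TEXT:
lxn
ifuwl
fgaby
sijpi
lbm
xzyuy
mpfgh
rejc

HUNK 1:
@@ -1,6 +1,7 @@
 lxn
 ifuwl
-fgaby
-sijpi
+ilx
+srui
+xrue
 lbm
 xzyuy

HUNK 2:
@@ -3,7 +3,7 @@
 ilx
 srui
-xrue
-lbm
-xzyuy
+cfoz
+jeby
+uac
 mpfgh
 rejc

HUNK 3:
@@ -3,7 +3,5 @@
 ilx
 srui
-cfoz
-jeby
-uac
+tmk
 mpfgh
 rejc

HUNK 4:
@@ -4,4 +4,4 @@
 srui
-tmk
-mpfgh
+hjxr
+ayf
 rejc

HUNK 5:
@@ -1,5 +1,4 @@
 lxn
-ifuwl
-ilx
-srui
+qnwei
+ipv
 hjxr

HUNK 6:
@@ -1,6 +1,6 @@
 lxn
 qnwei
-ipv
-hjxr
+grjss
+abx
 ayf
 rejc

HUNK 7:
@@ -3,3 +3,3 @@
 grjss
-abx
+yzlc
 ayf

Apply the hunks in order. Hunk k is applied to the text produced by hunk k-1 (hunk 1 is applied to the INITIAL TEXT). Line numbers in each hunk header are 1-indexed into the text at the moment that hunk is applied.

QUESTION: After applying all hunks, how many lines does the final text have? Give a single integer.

Hunk 1: at line 1 remove [fgaby,sijpi] add [ilx,srui,xrue] -> 9 lines: lxn ifuwl ilx srui xrue lbm xzyuy mpfgh rejc
Hunk 2: at line 3 remove [xrue,lbm,xzyuy] add [cfoz,jeby,uac] -> 9 lines: lxn ifuwl ilx srui cfoz jeby uac mpfgh rejc
Hunk 3: at line 3 remove [cfoz,jeby,uac] add [tmk] -> 7 lines: lxn ifuwl ilx srui tmk mpfgh rejc
Hunk 4: at line 4 remove [tmk,mpfgh] add [hjxr,ayf] -> 7 lines: lxn ifuwl ilx srui hjxr ayf rejc
Hunk 5: at line 1 remove [ifuwl,ilx,srui] add [qnwei,ipv] -> 6 lines: lxn qnwei ipv hjxr ayf rejc
Hunk 6: at line 1 remove [ipv,hjxr] add [grjss,abx] -> 6 lines: lxn qnwei grjss abx ayf rejc
Hunk 7: at line 3 remove [abx] add [yzlc] -> 6 lines: lxn qnwei grjss yzlc ayf rejc
Final line count: 6

Answer: 6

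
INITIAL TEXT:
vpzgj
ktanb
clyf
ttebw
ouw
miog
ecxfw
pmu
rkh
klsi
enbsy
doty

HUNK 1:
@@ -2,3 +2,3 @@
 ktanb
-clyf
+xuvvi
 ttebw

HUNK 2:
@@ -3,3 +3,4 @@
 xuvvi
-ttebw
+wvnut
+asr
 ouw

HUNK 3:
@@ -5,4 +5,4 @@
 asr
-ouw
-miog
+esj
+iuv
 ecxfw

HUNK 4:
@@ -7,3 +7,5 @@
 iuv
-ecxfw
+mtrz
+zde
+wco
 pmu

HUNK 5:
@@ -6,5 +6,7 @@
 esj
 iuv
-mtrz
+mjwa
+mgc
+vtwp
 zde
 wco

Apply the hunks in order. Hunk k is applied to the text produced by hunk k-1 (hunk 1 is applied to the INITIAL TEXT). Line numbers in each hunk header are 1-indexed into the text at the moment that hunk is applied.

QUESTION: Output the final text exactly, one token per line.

Answer: vpzgj
ktanb
xuvvi
wvnut
asr
esj
iuv
mjwa
mgc
vtwp
zde
wco
pmu
rkh
klsi
enbsy
doty

Derivation:
Hunk 1: at line 2 remove [clyf] add [xuvvi] -> 12 lines: vpzgj ktanb xuvvi ttebw ouw miog ecxfw pmu rkh klsi enbsy doty
Hunk 2: at line 3 remove [ttebw] add [wvnut,asr] -> 13 lines: vpzgj ktanb xuvvi wvnut asr ouw miog ecxfw pmu rkh klsi enbsy doty
Hunk 3: at line 5 remove [ouw,miog] add [esj,iuv] -> 13 lines: vpzgj ktanb xuvvi wvnut asr esj iuv ecxfw pmu rkh klsi enbsy doty
Hunk 4: at line 7 remove [ecxfw] add [mtrz,zde,wco] -> 15 lines: vpzgj ktanb xuvvi wvnut asr esj iuv mtrz zde wco pmu rkh klsi enbsy doty
Hunk 5: at line 6 remove [mtrz] add [mjwa,mgc,vtwp] -> 17 lines: vpzgj ktanb xuvvi wvnut asr esj iuv mjwa mgc vtwp zde wco pmu rkh klsi enbsy doty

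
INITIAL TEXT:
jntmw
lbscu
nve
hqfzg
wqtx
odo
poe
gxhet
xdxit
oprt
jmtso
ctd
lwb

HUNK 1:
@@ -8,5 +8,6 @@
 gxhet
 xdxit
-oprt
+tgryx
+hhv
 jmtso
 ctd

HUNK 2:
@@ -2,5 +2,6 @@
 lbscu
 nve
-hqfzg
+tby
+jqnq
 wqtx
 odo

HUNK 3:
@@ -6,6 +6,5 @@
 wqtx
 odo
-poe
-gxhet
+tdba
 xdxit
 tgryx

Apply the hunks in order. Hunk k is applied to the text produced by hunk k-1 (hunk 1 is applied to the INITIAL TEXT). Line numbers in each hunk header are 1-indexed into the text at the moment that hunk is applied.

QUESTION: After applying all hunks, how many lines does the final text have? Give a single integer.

Hunk 1: at line 8 remove [oprt] add [tgryx,hhv] -> 14 lines: jntmw lbscu nve hqfzg wqtx odo poe gxhet xdxit tgryx hhv jmtso ctd lwb
Hunk 2: at line 2 remove [hqfzg] add [tby,jqnq] -> 15 lines: jntmw lbscu nve tby jqnq wqtx odo poe gxhet xdxit tgryx hhv jmtso ctd lwb
Hunk 3: at line 6 remove [poe,gxhet] add [tdba] -> 14 lines: jntmw lbscu nve tby jqnq wqtx odo tdba xdxit tgryx hhv jmtso ctd lwb
Final line count: 14

Answer: 14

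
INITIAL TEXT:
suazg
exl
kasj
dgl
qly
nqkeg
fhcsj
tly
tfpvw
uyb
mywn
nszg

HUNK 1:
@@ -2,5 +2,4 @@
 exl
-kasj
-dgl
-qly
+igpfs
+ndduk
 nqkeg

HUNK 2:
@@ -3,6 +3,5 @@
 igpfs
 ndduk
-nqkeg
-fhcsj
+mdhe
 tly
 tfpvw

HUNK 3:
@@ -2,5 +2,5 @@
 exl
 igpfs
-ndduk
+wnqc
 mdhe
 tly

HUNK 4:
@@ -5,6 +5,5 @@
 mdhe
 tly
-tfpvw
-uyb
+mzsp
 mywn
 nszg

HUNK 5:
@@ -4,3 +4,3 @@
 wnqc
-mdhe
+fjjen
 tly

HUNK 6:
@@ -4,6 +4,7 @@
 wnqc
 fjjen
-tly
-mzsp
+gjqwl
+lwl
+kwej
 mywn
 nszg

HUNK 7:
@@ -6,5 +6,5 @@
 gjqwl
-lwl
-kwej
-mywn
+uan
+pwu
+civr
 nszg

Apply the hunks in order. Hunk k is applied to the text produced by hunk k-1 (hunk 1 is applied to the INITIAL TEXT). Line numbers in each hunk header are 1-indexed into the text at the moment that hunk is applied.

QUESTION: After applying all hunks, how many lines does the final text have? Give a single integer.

Answer: 10

Derivation:
Hunk 1: at line 2 remove [kasj,dgl,qly] add [igpfs,ndduk] -> 11 lines: suazg exl igpfs ndduk nqkeg fhcsj tly tfpvw uyb mywn nszg
Hunk 2: at line 3 remove [nqkeg,fhcsj] add [mdhe] -> 10 lines: suazg exl igpfs ndduk mdhe tly tfpvw uyb mywn nszg
Hunk 3: at line 2 remove [ndduk] add [wnqc] -> 10 lines: suazg exl igpfs wnqc mdhe tly tfpvw uyb mywn nszg
Hunk 4: at line 5 remove [tfpvw,uyb] add [mzsp] -> 9 lines: suazg exl igpfs wnqc mdhe tly mzsp mywn nszg
Hunk 5: at line 4 remove [mdhe] add [fjjen] -> 9 lines: suazg exl igpfs wnqc fjjen tly mzsp mywn nszg
Hunk 6: at line 4 remove [tly,mzsp] add [gjqwl,lwl,kwej] -> 10 lines: suazg exl igpfs wnqc fjjen gjqwl lwl kwej mywn nszg
Hunk 7: at line 6 remove [lwl,kwej,mywn] add [uan,pwu,civr] -> 10 lines: suazg exl igpfs wnqc fjjen gjqwl uan pwu civr nszg
Final line count: 10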